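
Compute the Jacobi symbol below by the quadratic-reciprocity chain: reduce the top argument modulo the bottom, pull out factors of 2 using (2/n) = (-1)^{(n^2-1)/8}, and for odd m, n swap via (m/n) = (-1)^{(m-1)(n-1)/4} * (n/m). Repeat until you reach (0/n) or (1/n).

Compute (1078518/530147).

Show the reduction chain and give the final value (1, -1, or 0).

(1078518/530147): 1078518 mod 530147 = 18224, so (1078518/530147) = (18224/530147)
factor out 2^4: 18224 = 2^4·1139; with 530147 mod 8 = 3, (2/530147) = -1; sign now +1; continue with (1139/530147)
flip (1139/530147) -> (530147/1139): both odd, 1139 mod 4 = 3, 530147 mod 4 = 3, so the flip contributes -1; sign now -1
(530147/1139): 530147 mod 1139 = 512, so (530147/1139) = (512/1139)
factor out 2^9: 512 = 2^9·1; with 1139 mod 8 = 3, (2/1139) = -1; sign now +1; continue with (1/1139)
reached (1/1139) = 1, so the symbol is +1

1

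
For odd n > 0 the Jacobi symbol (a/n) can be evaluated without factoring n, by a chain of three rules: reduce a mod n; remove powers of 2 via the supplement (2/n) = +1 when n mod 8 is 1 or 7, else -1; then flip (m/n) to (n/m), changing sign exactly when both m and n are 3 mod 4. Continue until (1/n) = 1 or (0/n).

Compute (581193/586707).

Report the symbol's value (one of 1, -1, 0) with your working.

flip (581193/586707) -> (586707/581193): both odd, 581193 mod 4 = 1, 586707 mod 4 = 3, so the flip contributes +1; sign now +1
(586707/581193): 586707 mod 581193 = 5514, so (586707/581193) = (5514/581193)
factor out 2^1: 5514 = 2^1·2757; with 581193 mod 8 = 1, (2/581193) = +1; sign now +1; continue with (2757/581193)
flip (2757/581193) -> (581193/2757): both odd, 2757 mod 4 = 1, 581193 mod 4 = 1, so the flip contributes +1; sign now +1
(581193/2757): 581193 mod 2757 = 2223, so (581193/2757) = (2223/2757)
flip (2223/2757) -> (2757/2223): both odd, 2223 mod 4 = 3, 2757 mod 4 = 1, so the flip contributes +1; sign now +1
(2757/2223): 2757 mod 2223 = 534, so (2757/2223) = (534/2223)
factor out 2^1: 534 = 2^1·267; with 2223 mod 8 = 7, (2/2223) = +1; sign now +1; continue with (267/2223)
flip (267/2223) -> (2223/267): both odd, 267 mod 4 = 3, 2223 mod 4 = 3, so the flip contributes -1; sign now -1
(2223/267): 2223 mod 267 = 87, so (2223/267) = (87/267)
flip (87/267) -> (267/87): both odd, 87 mod 4 = 3, 267 mod 4 = 3, so the flip contributes -1; sign now +1
(267/87): 267 mod 87 = 6, so (267/87) = (6/87)
factor out 2^1: 6 = 2^1·3; with 87 mod 8 = 7, (2/87) = +1; sign now +1; continue with (3/87)
flip (3/87) -> (87/3): both odd, 3 mod 4 = 3, 87 mod 4 = 3, so the flip contributes -1; sign now -1
(87/3): 87 mod 3 = 0, so (87/3) = (0/3)
reached (0/3); gcd(a, n) > 1, so (0/3) = 0 and the symbol is 0

0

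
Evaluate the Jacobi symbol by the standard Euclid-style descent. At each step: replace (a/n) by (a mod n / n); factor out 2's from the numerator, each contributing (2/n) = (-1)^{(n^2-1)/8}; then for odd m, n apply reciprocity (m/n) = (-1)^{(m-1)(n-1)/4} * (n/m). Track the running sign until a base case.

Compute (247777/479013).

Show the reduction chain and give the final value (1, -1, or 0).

-1

reciprocity: (247777/479013) = +1·(479013/247777) since 247777 mod 4 = 1, 479013 mod 4 = 1; sign now +1
(479013/247777) = (231236/247777)   [reduce mod 247777]
231236 = 2^2·57809; (2/247777) = +1 since 247777 mod 8 = 1, so (231236/247777) = (+1)^2·(57809/247777); sign now +1
reciprocity: (57809/247777) = +1·(247777/57809) since 57809 mod 4 = 1, 247777 mod 4 = 1; sign now +1
(247777/57809) = (16541/57809)   [reduce mod 57809]
reciprocity: (16541/57809) = +1·(57809/16541) since 16541 mod 4 = 1, 57809 mod 4 = 1; sign now +1
(57809/16541) = (8186/16541)   [reduce mod 16541]
8186 = 2^1·4093; (2/16541) = -1 since 16541 mod 8 = 5, so (8186/16541) = (-1)^1·(4093/16541); sign now -1
reciprocity: (4093/16541) = +1·(16541/4093) since 4093 mod 4 = 1, 16541 mod 4 = 1; sign now -1
(16541/4093) = (169/4093)   [reduce mod 4093]
reciprocity: (169/4093) = +1·(4093/169) since 169 mod 4 = 1, 4093 mod 4 = 1; sign now -1
(4093/169) = (37/169)   [reduce mod 169]
reciprocity: (37/169) = +1·(169/37) since 37 mod 4 = 1, 169 mod 4 = 1; sign now -1
(169/37) = (21/37)   [reduce mod 37]
reciprocity: (21/37) = +1·(37/21) since 21 mod 4 = 1, 37 mod 4 = 1; sign now -1
(37/21) = (16/21)   [reduce mod 21]
16 = 2^4·1; (2/21) = -1 since 21 mod 8 = 5, so (16/21) = (-1)^4·(1/21); sign now -1
(1/21) = 1; final value = sign = -1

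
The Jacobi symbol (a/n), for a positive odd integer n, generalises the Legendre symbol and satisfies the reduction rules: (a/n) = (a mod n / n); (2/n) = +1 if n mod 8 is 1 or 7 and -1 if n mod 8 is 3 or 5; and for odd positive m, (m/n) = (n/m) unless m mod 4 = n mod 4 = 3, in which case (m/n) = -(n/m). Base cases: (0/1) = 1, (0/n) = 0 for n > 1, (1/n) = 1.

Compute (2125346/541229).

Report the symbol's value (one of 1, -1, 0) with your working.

(2125346/541229) = (501659/541229)   [reduce mod 541229]
reciprocity: (501659/541229) = +1·(541229/501659) since 501659 mod 4 = 3, 541229 mod 4 = 1; sign now +1
(541229/501659) = (39570/501659)   [reduce mod 501659]
39570 = 2^1·19785; (2/501659) = -1 since 501659 mod 8 = 3, so (39570/501659) = (-1)^1·(19785/501659); sign now -1
reciprocity: (19785/501659) = +1·(501659/19785) since 19785 mod 4 = 1, 501659 mod 4 = 3; sign now -1
(501659/19785) = (7034/19785)   [reduce mod 19785]
7034 = 2^1·3517; (2/19785) = +1 since 19785 mod 8 = 1, so (7034/19785) = (+1)^1·(3517/19785); sign now -1
reciprocity: (3517/19785) = +1·(19785/3517) since 3517 mod 4 = 1, 19785 mod 4 = 1; sign now -1
(19785/3517) = (2200/3517)   [reduce mod 3517]
2200 = 2^3·275; (2/3517) = -1 since 3517 mod 8 = 5, so (2200/3517) = (-1)^3·(275/3517); sign now +1
reciprocity: (275/3517) = +1·(3517/275) since 275 mod 4 = 3, 3517 mod 4 = 1; sign now +1
(3517/275) = (217/275)   [reduce mod 275]
reciprocity: (217/275) = +1·(275/217) since 217 mod 4 = 1, 275 mod 4 = 3; sign now +1
(275/217) = (58/217)   [reduce mod 217]
58 = 2^1·29; (2/217) = +1 since 217 mod 8 = 1, so (58/217) = (+1)^1·(29/217); sign now +1
reciprocity: (29/217) = +1·(217/29) since 29 mod 4 = 1, 217 mod 4 = 1; sign now +1
(217/29) = (14/29)   [reduce mod 29]
14 = 2^1·7; (2/29) = -1 since 29 mod 8 = 5, so (14/29) = (-1)^1·(7/29); sign now -1
reciprocity: (7/29) = +1·(29/7) since 7 mod 4 = 3, 29 mod 4 = 1; sign now -1
(29/7) = (1/7)   [reduce mod 7]
(1/7) = 1; final value = sign = -1

-1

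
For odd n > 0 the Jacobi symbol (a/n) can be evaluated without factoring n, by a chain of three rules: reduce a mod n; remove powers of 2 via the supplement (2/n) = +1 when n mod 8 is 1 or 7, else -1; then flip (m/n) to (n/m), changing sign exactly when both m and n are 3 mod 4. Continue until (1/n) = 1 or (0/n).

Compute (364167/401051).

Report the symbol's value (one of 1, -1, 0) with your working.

reciprocity: (364167/401051) = -1·(401051/364167) since 364167 mod 4 = 3, 401051 mod 4 = 3; sign now -1
(401051/364167) = (36884/364167)   [reduce mod 364167]
36884 = 2^2·9221; (2/364167) = +1 since 364167 mod 8 = 7, so (36884/364167) = (+1)^2·(9221/364167); sign now -1
reciprocity: (9221/364167) = +1·(364167/9221) since 9221 mod 4 = 1, 364167 mod 4 = 3; sign now -1
(364167/9221) = (4548/9221)   [reduce mod 9221]
4548 = 2^2·1137; (2/9221) = -1 since 9221 mod 8 = 5, so (4548/9221) = (-1)^2·(1137/9221); sign now -1
reciprocity: (1137/9221) = +1·(9221/1137) since 1137 mod 4 = 1, 9221 mod 4 = 1; sign now -1
(9221/1137) = (125/1137)   [reduce mod 1137]
reciprocity: (125/1137) = +1·(1137/125) since 125 mod 4 = 1, 1137 mod 4 = 1; sign now -1
(1137/125) = (12/125)   [reduce mod 125]
12 = 2^2·3; (2/125) = -1 since 125 mod 8 = 5, so (12/125) = (-1)^2·(3/125); sign now -1
reciprocity: (3/125) = +1·(125/3) since 3 mod 4 = 3, 125 mod 4 = 1; sign now -1
(125/3) = (2/3)   [reduce mod 3]
2 = 2^1·1; (2/3) = -1 since 3 mod 8 = 3, so (2/3) = (-1)^1·(1/3); sign now +1
(1/3) = 1; final value = sign = +1

1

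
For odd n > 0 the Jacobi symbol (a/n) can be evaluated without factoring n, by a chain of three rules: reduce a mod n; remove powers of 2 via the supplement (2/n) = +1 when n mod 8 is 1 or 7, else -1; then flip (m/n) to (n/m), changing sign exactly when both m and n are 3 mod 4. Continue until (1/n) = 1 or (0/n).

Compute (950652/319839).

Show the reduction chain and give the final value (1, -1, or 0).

(950652/319839): 950652 mod 319839 = 310974, so (950652/319839) = (310974/319839)
factor out 2^1: 310974 = 2^1·155487; with 319839 mod 8 = 7, (2/319839) = +1; sign now +1; continue with (155487/319839)
flip (155487/319839) -> (319839/155487): both odd, 155487 mod 4 = 3, 319839 mod 4 = 3, so the flip contributes -1; sign now -1
(319839/155487): 319839 mod 155487 = 8865, so (319839/155487) = (8865/155487)
flip (8865/155487) -> (155487/8865): both odd, 8865 mod 4 = 1, 155487 mod 4 = 3, so the flip contributes +1; sign now -1
(155487/8865): 155487 mod 8865 = 4782, so (155487/8865) = (4782/8865)
factor out 2^1: 4782 = 2^1·2391; with 8865 mod 8 = 1, (2/8865) = +1; sign now -1; continue with (2391/8865)
flip (2391/8865) -> (8865/2391): both odd, 2391 mod 4 = 3, 8865 mod 4 = 1, so the flip contributes +1; sign now -1
(8865/2391): 8865 mod 2391 = 1692, so (8865/2391) = (1692/2391)
factor out 2^2: 1692 = 2^2·423; with 2391 mod 8 = 7, (2/2391) = +1; sign now -1; continue with (423/2391)
flip (423/2391) -> (2391/423): both odd, 423 mod 4 = 3, 2391 mod 4 = 3, so the flip contributes -1; sign now +1
(2391/423): 2391 mod 423 = 276, so (2391/423) = (276/423)
factor out 2^2: 276 = 2^2·69; with 423 mod 8 = 7, (2/423) = +1; sign now +1; continue with (69/423)
flip (69/423) -> (423/69): both odd, 69 mod 4 = 1, 423 mod 4 = 3, so the flip contributes +1; sign now +1
(423/69): 423 mod 69 = 9, so (423/69) = (9/69)
flip (9/69) -> (69/9): both odd, 9 mod 4 = 1, 69 mod 4 = 1, so the flip contributes +1; sign now +1
(69/9): 69 mod 9 = 6, so (69/9) = (6/9)
factor out 2^1: 6 = 2^1·3; with 9 mod 8 = 1, (2/9) = +1; sign now +1; continue with (3/9)
flip (3/9) -> (9/3): both odd, 3 mod 4 = 3, 9 mod 4 = 1, so the flip contributes +1; sign now +1
(9/3): 9 mod 3 = 0, so (9/3) = (0/3)
reached (0/3); gcd(a, n) > 1, so (0/3) = 0 and the symbol is 0

0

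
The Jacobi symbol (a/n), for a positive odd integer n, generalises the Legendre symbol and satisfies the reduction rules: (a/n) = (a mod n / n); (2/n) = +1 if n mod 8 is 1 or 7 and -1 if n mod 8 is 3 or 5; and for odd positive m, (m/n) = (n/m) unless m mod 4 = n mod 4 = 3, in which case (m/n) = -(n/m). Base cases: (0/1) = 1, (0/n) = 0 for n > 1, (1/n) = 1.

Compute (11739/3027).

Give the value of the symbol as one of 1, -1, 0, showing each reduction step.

0

(11739/3027) = (2658/3027)   [reduce mod 3027]
2658 = 2^1·1329; (2/3027) = -1 since 3027 mod 8 = 3, so (2658/3027) = (-1)^1·(1329/3027); sign now -1
reciprocity: (1329/3027) = +1·(3027/1329) since 1329 mod 4 = 1, 3027 mod 4 = 3; sign now -1
(3027/1329) = (369/1329)   [reduce mod 1329]
reciprocity: (369/1329) = +1·(1329/369) since 369 mod 4 = 1, 1329 mod 4 = 1; sign now -1
(1329/369) = (222/369)   [reduce mod 369]
222 = 2^1·111; (2/369) = +1 since 369 mod 8 = 1, so (222/369) = (+1)^1·(111/369); sign now -1
reciprocity: (111/369) = +1·(369/111) since 111 mod 4 = 3, 369 mod 4 = 1; sign now -1
(369/111) = (36/111)   [reduce mod 111]
36 = 2^2·9; (2/111) = +1 since 111 mod 8 = 7, so (36/111) = (+1)^2·(9/111); sign now -1
reciprocity: (9/111) = +1·(111/9) since 9 mod 4 = 1, 111 mod 4 = 3; sign now -1
(111/9) = (3/9)   [reduce mod 9]
reciprocity: (3/9) = +1·(9/3) since 3 mod 4 = 3, 9 mod 4 = 1; sign now -1
(9/3) = (0/3)   [reduce mod 3]
(0/3) = 0   [gcd(a, n) > 1]; final value = 0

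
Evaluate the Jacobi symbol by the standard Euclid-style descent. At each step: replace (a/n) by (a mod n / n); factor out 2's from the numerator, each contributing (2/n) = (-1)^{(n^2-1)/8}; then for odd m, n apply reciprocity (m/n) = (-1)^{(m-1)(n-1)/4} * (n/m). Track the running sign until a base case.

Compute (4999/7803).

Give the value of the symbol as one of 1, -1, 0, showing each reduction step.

1

flip (4999/7803) -> (7803/4999): both odd, 4999 mod 4 = 3, 7803 mod 4 = 3, so the flip contributes -1; sign now -1
(7803/4999): 7803 mod 4999 = 2804, so (7803/4999) = (2804/4999)
factor out 2^2: 2804 = 2^2·701; with 4999 mod 8 = 7, (2/4999) = +1; sign now -1; continue with (701/4999)
flip (701/4999) -> (4999/701): both odd, 701 mod 4 = 1, 4999 mod 4 = 3, so the flip contributes +1; sign now -1
(4999/701): 4999 mod 701 = 92, so (4999/701) = (92/701)
factor out 2^2: 92 = 2^2·23; with 701 mod 8 = 5, (2/701) = -1; sign now -1; continue with (23/701)
flip (23/701) -> (701/23): both odd, 23 mod 4 = 3, 701 mod 4 = 1, so the flip contributes +1; sign now -1
(701/23): 701 mod 23 = 11, so (701/23) = (11/23)
flip (11/23) -> (23/11): both odd, 11 mod 4 = 3, 23 mod 4 = 3, so the flip contributes -1; sign now +1
(23/11): 23 mod 11 = 1, so (23/11) = (1/11)
reached (1/11) = 1, so the symbol is +1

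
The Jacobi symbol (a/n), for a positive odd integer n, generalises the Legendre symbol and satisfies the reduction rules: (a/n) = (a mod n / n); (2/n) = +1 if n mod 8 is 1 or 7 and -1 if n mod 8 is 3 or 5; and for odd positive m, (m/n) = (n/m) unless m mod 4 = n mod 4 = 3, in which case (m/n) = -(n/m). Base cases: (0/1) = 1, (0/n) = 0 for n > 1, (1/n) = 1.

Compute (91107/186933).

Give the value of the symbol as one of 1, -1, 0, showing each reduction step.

0

reciprocity: (91107/186933) = +1·(186933/91107) since 91107 mod 4 = 3, 186933 mod 4 = 1; sign now +1
(186933/91107) = (4719/91107)   [reduce mod 91107]
reciprocity: (4719/91107) = -1·(91107/4719) since 4719 mod 4 = 3, 91107 mod 4 = 3; sign now -1
(91107/4719) = (1446/4719)   [reduce mod 4719]
1446 = 2^1·723; (2/4719) = +1 since 4719 mod 8 = 7, so (1446/4719) = (+1)^1·(723/4719); sign now -1
reciprocity: (723/4719) = -1·(4719/723) since 723 mod 4 = 3, 4719 mod 4 = 3; sign now +1
(4719/723) = (381/723)   [reduce mod 723]
reciprocity: (381/723) = +1·(723/381) since 381 mod 4 = 1, 723 mod 4 = 3; sign now +1
(723/381) = (342/381)   [reduce mod 381]
342 = 2^1·171; (2/381) = -1 since 381 mod 8 = 5, so (342/381) = (-1)^1·(171/381); sign now -1
reciprocity: (171/381) = +1·(381/171) since 171 mod 4 = 3, 381 mod 4 = 1; sign now -1
(381/171) = (39/171)   [reduce mod 171]
reciprocity: (39/171) = -1·(171/39) since 39 mod 4 = 3, 171 mod 4 = 3; sign now +1
(171/39) = (15/39)   [reduce mod 39]
reciprocity: (15/39) = -1·(39/15) since 15 mod 4 = 3, 39 mod 4 = 3; sign now -1
(39/15) = (9/15)   [reduce mod 15]
reciprocity: (9/15) = +1·(15/9) since 9 mod 4 = 1, 15 mod 4 = 3; sign now -1
(15/9) = (6/9)   [reduce mod 9]
6 = 2^1·3; (2/9) = +1 since 9 mod 8 = 1, so (6/9) = (+1)^1·(3/9); sign now -1
reciprocity: (3/9) = +1·(9/3) since 3 mod 4 = 3, 9 mod 4 = 1; sign now -1
(9/3) = (0/3)   [reduce mod 3]
(0/3) = 0   [gcd(a, n) > 1]; final value = 0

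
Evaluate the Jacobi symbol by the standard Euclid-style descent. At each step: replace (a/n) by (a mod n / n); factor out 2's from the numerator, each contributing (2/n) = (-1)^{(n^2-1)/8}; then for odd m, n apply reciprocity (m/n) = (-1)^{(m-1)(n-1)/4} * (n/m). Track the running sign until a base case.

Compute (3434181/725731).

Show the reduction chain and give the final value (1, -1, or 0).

(3434181/725731): 3434181 mod 725731 = 531257, so (3434181/725731) = (531257/725731)
flip (531257/725731) -> (725731/531257): both odd, 531257 mod 4 = 1, 725731 mod 4 = 3, so the flip contributes +1; sign now +1
(725731/531257): 725731 mod 531257 = 194474, so (725731/531257) = (194474/531257)
factor out 2^1: 194474 = 2^1·97237; with 531257 mod 8 = 1, (2/531257) = +1; sign now +1; continue with (97237/531257)
flip (97237/531257) -> (531257/97237): both odd, 97237 mod 4 = 1, 531257 mod 4 = 1, so the flip contributes +1; sign now +1
(531257/97237): 531257 mod 97237 = 45072, so (531257/97237) = (45072/97237)
factor out 2^4: 45072 = 2^4·2817; with 97237 mod 8 = 5, (2/97237) = -1; sign now +1; continue with (2817/97237)
flip (2817/97237) -> (97237/2817): both odd, 2817 mod 4 = 1, 97237 mod 4 = 1, so the flip contributes +1; sign now +1
(97237/2817): 97237 mod 2817 = 1459, so (97237/2817) = (1459/2817)
flip (1459/2817) -> (2817/1459): both odd, 1459 mod 4 = 3, 2817 mod 4 = 1, so the flip contributes +1; sign now +1
(2817/1459): 2817 mod 1459 = 1358, so (2817/1459) = (1358/1459)
factor out 2^1: 1358 = 2^1·679; with 1459 mod 8 = 3, (2/1459) = -1; sign now -1; continue with (679/1459)
flip (679/1459) -> (1459/679): both odd, 679 mod 4 = 3, 1459 mod 4 = 3, so the flip contributes -1; sign now +1
(1459/679): 1459 mod 679 = 101, so (1459/679) = (101/679)
flip (101/679) -> (679/101): both odd, 101 mod 4 = 1, 679 mod 4 = 3, so the flip contributes +1; sign now +1
(679/101): 679 mod 101 = 73, so (679/101) = (73/101)
flip (73/101) -> (101/73): both odd, 73 mod 4 = 1, 101 mod 4 = 1, so the flip contributes +1; sign now +1
(101/73): 101 mod 73 = 28, so (101/73) = (28/73)
factor out 2^2: 28 = 2^2·7; with 73 mod 8 = 1, (2/73) = +1; sign now +1; continue with (7/73)
flip (7/73) -> (73/7): both odd, 7 mod 4 = 3, 73 mod 4 = 1, so the flip contributes +1; sign now +1
(73/7): 73 mod 7 = 3, so (73/7) = (3/7)
flip (3/7) -> (7/3): both odd, 3 mod 4 = 3, 7 mod 4 = 3, so the flip contributes -1; sign now -1
(7/3): 7 mod 3 = 1, so (7/3) = (1/3)
reached (1/3) = 1, so the symbol is -1

-1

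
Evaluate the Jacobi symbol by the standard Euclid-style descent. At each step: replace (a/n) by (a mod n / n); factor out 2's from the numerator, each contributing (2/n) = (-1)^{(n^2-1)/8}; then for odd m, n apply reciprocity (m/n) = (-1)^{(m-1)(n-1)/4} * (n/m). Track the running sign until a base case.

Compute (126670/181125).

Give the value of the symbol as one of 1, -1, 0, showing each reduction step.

0

factor out 2^1: 126670 = 2^1·63335; with 181125 mod 8 = 5, (2/181125) = -1; sign now -1; continue with (63335/181125)
flip (63335/181125) -> (181125/63335): both odd, 63335 mod 4 = 3, 181125 mod 4 = 1, so the flip contributes +1; sign now -1
(181125/63335): 181125 mod 63335 = 54455, so (181125/63335) = (54455/63335)
flip (54455/63335) -> (63335/54455): both odd, 54455 mod 4 = 3, 63335 mod 4 = 3, so the flip contributes -1; sign now +1
(63335/54455): 63335 mod 54455 = 8880, so (63335/54455) = (8880/54455)
factor out 2^4: 8880 = 2^4·555; with 54455 mod 8 = 7, (2/54455) = +1; sign now +1; continue with (555/54455)
flip (555/54455) -> (54455/555): both odd, 555 mod 4 = 3, 54455 mod 4 = 3, so the flip contributes -1; sign now -1
(54455/555): 54455 mod 555 = 65, so (54455/555) = (65/555)
flip (65/555) -> (555/65): both odd, 65 mod 4 = 1, 555 mod 4 = 3, so the flip contributes +1; sign now -1
(555/65): 555 mod 65 = 35, so (555/65) = (35/65)
flip (35/65) -> (65/35): both odd, 35 mod 4 = 3, 65 mod 4 = 1, so the flip contributes +1; sign now -1
(65/35): 65 mod 35 = 30, so (65/35) = (30/35)
factor out 2^1: 30 = 2^1·15; with 35 mod 8 = 3, (2/35) = -1; sign now +1; continue with (15/35)
flip (15/35) -> (35/15): both odd, 15 mod 4 = 3, 35 mod 4 = 3, so the flip contributes -1; sign now -1
(35/15): 35 mod 15 = 5, so (35/15) = (5/15)
flip (5/15) -> (15/5): both odd, 5 mod 4 = 1, 15 mod 4 = 3, so the flip contributes +1; sign now -1
(15/5): 15 mod 5 = 0, so (15/5) = (0/5)
reached (0/5); gcd(a, n) > 1, so (0/5) = 0 and the symbol is 0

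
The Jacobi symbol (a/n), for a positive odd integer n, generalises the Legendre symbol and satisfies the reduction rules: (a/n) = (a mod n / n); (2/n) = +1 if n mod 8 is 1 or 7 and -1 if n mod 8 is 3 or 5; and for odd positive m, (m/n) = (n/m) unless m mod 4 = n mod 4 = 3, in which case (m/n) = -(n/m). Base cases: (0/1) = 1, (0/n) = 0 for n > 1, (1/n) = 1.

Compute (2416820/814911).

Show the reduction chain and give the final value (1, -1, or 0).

1

(2416820/814911) = (786998/814911)   [reduce mod 814911]
786998 = 2^1·393499; (2/814911) = +1 since 814911 mod 8 = 7, so (786998/814911) = (+1)^1·(393499/814911); sign now +1
reciprocity: (393499/814911) = -1·(814911/393499) since 393499 mod 4 = 3, 814911 mod 4 = 3; sign now -1
(814911/393499) = (27913/393499)   [reduce mod 393499]
reciprocity: (27913/393499) = +1·(393499/27913) since 27913 mod 4 = 1, 393499 mod 4 = 3; sign now -1
(393499/27913) = (2717/27913)   [reduce mod 27913]
reciprocity: (2717/27913) = +1·(27913/2717) since 2717 mod 4 = 1, 27913 mod 4 = 1; sign now -1
(27913/2717) = (743/2717)   [reduce mod 2717]
reciprocity: (743/2717) = +1·(2717/743) since 743 mod 4 = 3, 2717 mod 4 = 1; sign now -1
(2717/743) = (488/743)   [reduce mod 743]
488 = 2^3·61; (2/743) = +1 since 743 mod 8 = 7, so (488/743) = (+1)^3·(61/743); sign now -1
reciprocity: (61/743) = +1·(743/61) since 61 mod 4 = 1, 743 mod 4 = 3; sign now -1
(743/61) = (11/61)   [reduce mod 61]
reciprocity: (11/61) = +1·(61/11) since 11 mod 4 = 3, 61 mod 4 = 1; sign now -1
(61/11) = (6/11)   [reduce mod 11]
6 = 2^1·3; (2/11) = -1 since 11 mod 8 = 3, so (6/11) = (-1)^1·(3/11); sign now +1
reciprocity: (3/11) = -1·(11/3) since 3 mod 4 = 3, 11 mod 4 = 3; sign now -1
(11/3) = (2/3)   [reduce mod 3]
2 = 2^1·1; (2/3) = -1 since 3 mod 8 = 3, so (2/3) = (-1)^1·(1/3); sign now +1
(1/3) = 1; final value = sign = +1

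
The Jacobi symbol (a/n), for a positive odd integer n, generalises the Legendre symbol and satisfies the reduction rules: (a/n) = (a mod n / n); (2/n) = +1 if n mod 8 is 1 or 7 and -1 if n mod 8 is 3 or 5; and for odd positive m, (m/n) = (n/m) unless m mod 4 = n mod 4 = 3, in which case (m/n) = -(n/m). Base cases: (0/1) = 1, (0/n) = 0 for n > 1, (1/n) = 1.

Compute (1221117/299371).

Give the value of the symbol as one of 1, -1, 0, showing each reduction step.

1

(1221117/299371) = (23633/299371)   [reduce mod 299371]
reciprocity: (23633/299371) = +1·(299371/23633) since 23633 mod 4 = 1, 299371 mod 4 = 3; sign now +1
(299371/23633) = (15775/23633)   [reduce mod 23633]
reciprocity: (15775/23633) = +1·(23633/15775) since 15775 mod 4 = 3, 23633 mod 4 = 1; sign now +1
(23633/15775) = (7858/15775)   [reduce mod 15775]
7858 = 2^1·3929; (2/15775) = +1 since 15775 mod 8 = 7, so (7858/15775) = (+1)^1·(3929/15775); sign now +1
reciprocity: (3929/15775) = +1·(15775/3929) since 3929 mod 4 = 1, 15775 mod 4 = 3; sign now +1
(15775/3929) = (59/3929)   [reduce mod 3929]
reciprocity: (59/3929) = +1·(3929/59) since 59 mod 4 = 3, 3929 mod 4 = 1; sign now +1
(3929/59) = (35/59)   [reduce mod 59]
reciprocity: (35/59) = -1·(59/35) since 35 mod 4 = 3, 59 mod 4 = 3; sign now -1
(59/35) = (24/35)   [reduce mod 35]
24 = 2^3·3; (2/35) = -1 since 35 mod 8 = 3, so (24/35) = (-1)^3·(3/35); sign now +1
reciprocity: (3/35) = -1·(35/3) since 3 mod 4 = 3, 35 mod 4 = 3; sign now -1
(35/3) = (2/3)   [reduce mod 3]
2 = 2^1·1; (2/3) = -1 since 3 mod 8 = 3, so (2/3) = (-1)^1·(1/3); sign now +1
(1/3) = 1; final value = sign = +1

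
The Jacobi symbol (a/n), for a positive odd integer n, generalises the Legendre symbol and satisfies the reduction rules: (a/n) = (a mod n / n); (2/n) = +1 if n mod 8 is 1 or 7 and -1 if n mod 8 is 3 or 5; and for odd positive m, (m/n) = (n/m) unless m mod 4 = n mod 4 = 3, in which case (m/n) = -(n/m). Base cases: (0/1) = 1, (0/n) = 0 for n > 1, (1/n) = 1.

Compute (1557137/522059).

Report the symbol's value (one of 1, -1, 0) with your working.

-1

(1557137/522059) = (513019/522059)   [reduce mod 522059]
reciprocity: (513019/522059) = -1·(522059/513019) since 513019 mod 4 = 3, 522059 mod 4 = 3; sign now -1
(522059/513019) = (9040/513019)   [reduce mod 513019]
9040 = 2^4·565; (2/513019) = -1 since 513019 mod 8 = 3, so (9040/513019) = (-1)^4·(565/513019); sign now -1
reciprocity: (565/513019) = +1·(513019/565) since 565 mod 4 = 1, 513019 mod 4 = 3; sign now -1
(513019/565) = (564/565)   [reduce mod 565]
564 = 2^2·141; (2/565) = -1 since 565 mod 8 = 5, so (564/565) = (-1)^2·(141/565); sign now -1
reciprocity: (141/565) = +1·(565/141) since 141 mod 4 = 1, 565 mod 4 = 1; sign now -1
(565/141) = (1/141)   [reduce mod 141]
(1/141) = 1; final value = sign = -1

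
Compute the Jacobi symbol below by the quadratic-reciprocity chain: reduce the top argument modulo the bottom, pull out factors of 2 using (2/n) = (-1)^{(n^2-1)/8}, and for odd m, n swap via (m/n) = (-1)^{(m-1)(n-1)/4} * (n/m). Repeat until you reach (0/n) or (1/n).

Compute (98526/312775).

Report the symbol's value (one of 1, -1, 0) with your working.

98526 = 2^1·49263; (2/312775) = +1 since 312775 mod 8 = 7, so (98526/312775) = (+1)^1·(49263/312775); sign now +1
reciprocity: (49263/312775) = -1·(312775/49263) since 49263 mod 4 = 3, 312775 mod 4 = 3; sign now -1
(312775/49263) = (17197/49263)   [reduce mod 49263]
reciprocity: (17197/49263) = +1·(49263/17197) since 17197 mod 4 = 1, 49263 mod 4 = 3; sign now -1
(49263/17197) = (14869/17197)   [reduce mod 17197]
reciprocity: (14869/17197) = +1·(17197/14869) since 14869 mod 4 = 1, 17197 mod 4 = 1; sign now -1
(17197/14869) = (2328/14869)   [reduce mod 14869]
2328 = 2^3·291; (2/14869) = -1 since 14869 mod 8 = 5, so (2328/14869) = (-1)^3·(291/14869); sign now +1
reciprocity: (291/14869) = +1·(14869/291) since 291 mod 4 = 3, 14869 mod 4 = 1; sign now +1
(14869/291) = (28/291)   [reduce mod 291]
28 = 2^2·7; (2/291) = -1 since 291 mod 8 = 3, so (28/291) = (-1)^2·(7/291); sign now +1
reciprocity: (7/291) = -1·(291/7) since 7 mod 4 = 3, 291 mod 4 = 3; sign now -1
(291/7) = (4/7)   [reduce mod 7]
4 = 2^2·1; (2/7) = +1 since 7 mod 8 = 7, so (4/7) = (+1)^2·(1/7); sign now -1
(1/7) = 1; final value = sign = -1

-1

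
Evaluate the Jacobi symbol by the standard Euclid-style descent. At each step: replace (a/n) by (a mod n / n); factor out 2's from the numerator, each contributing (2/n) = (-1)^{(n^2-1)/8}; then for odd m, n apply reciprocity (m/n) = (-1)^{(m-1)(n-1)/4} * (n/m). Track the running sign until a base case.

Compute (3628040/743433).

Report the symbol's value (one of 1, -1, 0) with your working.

1

(3628040/743433): 3628040 mod 743433 = 654308, so (3628040/743433) = (654308/743433)
factor out 2^2: 654308 = 2^2·163577; with 743433 mod 8 = 1, (2/743433) = +1; sign now +1; continue with (163577/743433)
flip (163577/743433) -> (743433/163577): both odd, 163577 mod 4 = 1, 743433 mod 4 = 1, so the flip contributes +1; sign now +1
(743433/163577): 743433 mod 163577 = 89125, so (743433/163577) = (89125/163577)
flip (89125/163577) -> (163577/89125): both odd, 89125 mod 4 = 1, 163577 mod 4 = 1, so the flip contributes +1; sign now +1
(163577/89125): 163577 mod 89125 = 74452, so (163577/89125) = (74452/89125)
factor out 2^2: 74452 = 2^2·18613; with 89125 mod 8 = 5, (2/89125) = -1; sign now +1; continue with (18613/89125)
flip (18613/89125) -> (89125/18613): both odd, 18613 mod 4 = 1, 89125 mod 4 = 1, so the flip contributes +1; sign now +1
(89125/18613): 89125 mod 18613 = 14673, so (89125/18613) = (14673/18613)
flip (14673/18613) -> (18613/14673): both odd, 14673 mod 4 = 1, 18613 mod 4 = 1, so the flip contributes +1; sign now +1
(18613/14673): 18613 mod 14673 = 3940, so (18613/14673) = (3940/14673)
factor out 2^2: 3940 = 2^2·985; with 14673 mod 8 = 1, (2/14673) = +1; sign now +1; continue with (985/14673)
flip (985/14673) -> (14673/985): both odd, 985 mod 4 = 1, 14673 mod 4 = 1, so the flip contributes +1; sign now +1
(14673/985): 14673 mod 985 = 883, so (14673/985) = (883/985)
flip (883/985) -> (985/883): both odd, 883 mod 4 = 3, 985 mod 4 = 1, so the flip contributes +1; sign now +1
(985/883): 985 mod 883 = 102, so (985/883) = (102/883)
factor out 2^1: 102 = 2^1·51; with 883 mod 8 = 3, (2/883) = -1; sign now -1; continue with (51/883)
flip (51/883) -> (883/51): both odd, 51 mod 4 = 3, 883 mod 4 = 3, so the flip contributes -1; sign now +1
(883/51): 883 mod 51 = 16, so (883/51) = (16/51)
factor out 2^4: 16 = 2^4·1; with 51 mod 8 = 3, (2/51) = -1; sign now +1; continue with (1/51)
reached (1/51) = 1, so the symbol is +1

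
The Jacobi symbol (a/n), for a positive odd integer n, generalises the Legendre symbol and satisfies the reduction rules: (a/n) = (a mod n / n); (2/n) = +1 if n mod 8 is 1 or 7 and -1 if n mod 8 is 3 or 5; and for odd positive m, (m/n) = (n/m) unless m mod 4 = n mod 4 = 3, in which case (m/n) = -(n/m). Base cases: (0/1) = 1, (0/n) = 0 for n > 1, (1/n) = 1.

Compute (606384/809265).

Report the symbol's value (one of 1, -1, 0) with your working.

606384 = 2^4·37899; (2/809265) = +1 since 809265 mod 8 = 1, so (606384/809265) = (+1)^4·(37899/809265); sign now +1
reciprocity: (37899/809265) = +1·(809265/37899) since 37899 mod 4 = 3, 809265 mod 4 = 1; sign now +1
(809265/37899) = (13386/37899)   [reduce mod 37899]
13386 = 2^1·6693; (2/37899) = -1 since 37899 mod 8 = 3, so (13386/37899) = (-1)^1·(6693/37899); sign now -1
reciprocity: (6693/37899) = +1·(37899/6693) since 6693 mod 4 = 1, 37899 mod 4 = 3; sign now -1
(37899/6693) = (4434/6693)   [reduce mod 6693]
4434 = 2^1·2217; (2/6693) = -1 since 6693 mod 8 = 5, so (4434/6693) = (-1)^1·(2217/6693); sign now +1
reciprocity: (2217/6693) = +1·(6693/2217) since 2217 mod 4 = 1, 6693 mod 4 = 1; sign now +1
(6693/2217) = (42/2217)   [reduce mod 2217]
42 = 2^1·21; (2/2217) = +1 since 2217 mod 8 = 1, so (42/2217) = (+1)^1·(21/2217); sign now +1
reciprocity: (21/2217) = +1·(2217/21) since 21 mod 4 = 1, 2217 mod 4 = 1; sign now +1
(2217/21) = (12/21)   [reduce mod 21]
12 = 2^2·3; (2/21) = -1 since 21 mod 8 = 5, so (12/21) = (-1)^2·(3/21); sign now +1
reciprocity: (3/21) = +1·(21/3) since 3 mod 4 = 3, 21 mod 4 = 1; sign now +1
(21/3) = (0/3)   [reduce mod 3]
(0/3) = 0   [gcd(a, n) > 1]; final value = 0

0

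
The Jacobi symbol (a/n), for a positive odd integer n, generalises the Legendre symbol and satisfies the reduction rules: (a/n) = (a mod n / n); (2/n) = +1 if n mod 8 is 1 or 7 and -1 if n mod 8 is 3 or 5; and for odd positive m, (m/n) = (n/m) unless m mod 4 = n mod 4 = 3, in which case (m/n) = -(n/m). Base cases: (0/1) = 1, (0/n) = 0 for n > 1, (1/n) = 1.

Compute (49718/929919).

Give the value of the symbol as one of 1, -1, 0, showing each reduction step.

-1

factor out 2^1: 49718 = 2^1·24859; with 929919 mod 8 = 7, (2/929919) = +1; sign now +1; continue with (24859/929919)
flip (24859/929919) -> (929919/24859): both odd, 24859 mod 4 = 3, 929919 mod 4 = 3, so the flip contributes -1; sign now -1
(929919/24859): 929919 mod 24859 = 10136, so (929919/24859) = (10136/24859)
factor out 2^3: 10136 = 2^3·1267; with 24859 mod 8 = 3, (2/24859) = -1; sign now +1; continue with (1267/24859)
flip (1267/24859) -> (24859/1267): both odd, 1267 mod 4 = 3, 24859 mod 4 = 3, so the flip contributes -1; sign now -1
(24859/1267): 24859 mod 1267 = 786, so (24859/1267) = (786/1267)
factor out 2^1: 786 = 2^1·393; with 1267 mod 8 = 3, (2/1267) = -1; sign now +1; continue with (393/1267)
flip (393/1267) -> (1267/393): both odd, 393 mod 4 = 1, 1267 mod 4 = 3, so the flip contributes +1; sign now +1
(1267/393): 1267 mod 393 = 88, so (1267/393) = (88/393)
factor out 2^3: 88 = 2^3·11; with 393 mod 8 = 1, (2/393) = +1; sign now +1; continue with (11/393)
flip (11/393) -> (393/11): both odd, 11 mod 4 = 3, 393 mod 4 = 1, so the flip contributes +1; sign now +1
(393/11): 393 mod 11 = 8, so (393/11) = (8/11)
factor out 2^3: 8 = 2^3·1; with 11 mod 8 = 3, (2/11) = -1; sign now -1; continue with (1/11)
reached (1/11) = 1, so the symbol is -1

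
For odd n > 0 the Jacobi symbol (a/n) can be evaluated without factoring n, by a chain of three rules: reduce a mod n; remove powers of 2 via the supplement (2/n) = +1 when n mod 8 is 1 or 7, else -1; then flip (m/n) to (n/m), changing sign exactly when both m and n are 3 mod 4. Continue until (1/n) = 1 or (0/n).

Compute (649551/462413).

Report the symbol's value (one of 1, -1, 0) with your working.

0

(649551/462413) = (187138/462413)   [reduce mod 462413]
187138 = 2^1·93569; (2/462413) = -1 since 462413 mod 8 = 5, so (187138/462413) = (-1)^1·(93569/462413); sign now -1
reciprocity: (93569/462413) = +1·(462413/93569) since 93569 mod 4 = 1, 462413 mod 4 = 1; sign now -1
(462413/93569) = (88137/93569)   [reduce mod 93569]
reciprocity: (88137/93569) = +1·(93569/88137) since 88137 mod 4 = 1, 93569 mod 4 = 1; sign now -1
(93569/88137) = (5432/88137)   [reduce mod 88137]
5432 = 2^3·679; (2/88137) = +1 since 88137 mod 8 = 1, so (5432/88137) = (+1)^3·(679/88137); sign now -1
reciprocity: (679/88137) = +1·(88137/679) since 679 mod 4 = 3, 88137 mod 4 = 1; sign now -1
(88137/679) = (546/679)   [reduce mod 679]
546 = 2^1·273; (2/679) = +1 since 679 mod 8 = 7, so (546/679) = (+1)^1·(273/679); sign now -1
reciprocity: (273/679) = +1·(679/273) since 273 mod 4 = 1, 679 mod 4 = 3; sign now -1
(679/273) = (133/273)   [reduce mod 273]
reciprocity: (133/273) = +1·(273/133) since 133 mod 4 = 1, 273 mod 4 = 1; sign now -1
(273/133) = (7/133)   [reduce mod 133]
reciprocity: (7/133) = +1·(133/7) since 7 mod 4 = 3, 133 mod 4 = 1; sign now -1
(133/7) = (0/7)   [reduce mod 7]
(0/7) = 0   [gcd(a, n) > 1]; final value = 0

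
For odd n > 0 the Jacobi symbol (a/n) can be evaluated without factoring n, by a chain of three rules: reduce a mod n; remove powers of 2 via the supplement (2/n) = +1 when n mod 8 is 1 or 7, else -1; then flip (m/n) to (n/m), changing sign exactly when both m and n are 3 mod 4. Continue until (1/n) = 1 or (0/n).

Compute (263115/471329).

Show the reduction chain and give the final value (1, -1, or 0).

-1

flip (263115/471329) -> (471329/263115): both odd, 263115 mod 4 = 3, 471329 mod 4 = 1, so the flip contributes +1; sign now +1
(471329/263115): 471329 mod 263115 = 208214, so (471329/263115) = (208214/263115)
factor out 2^1: 208214 = 2^1·104107; with 263115 mod 8 = 3, (2/263115) = -1; sign now -1; continue with (104107/263115)
flip (104107/263115) -> (263115/104107): both odd, 104107 mod 4 = 3, 263115 mod 4 = 3, so the flip contributes -1; sign now +1
(263115/104107): 263115 mod 104107 = 54901, so (263115/104107) = (54901/104107)
flip (54901/104107) -> (104107/54901): both odd, 54901 mod 4 = 1, 104107 mod 4 = 3, so the flip contributes +1; sign now +1
(104107/54901): 104107 mod 54901 = 49206, so (104107/54901) = (49206/54901)
factor out 2^1: 49206 = 2^1·24603; with 54901 mod 8 = 5, (2/54901) = -1; sign now -1; continue with (24603/54901)
flip (24603/54901) -> (54901/24603): both odd, 24603 mod 4 = 3, 54901 mod 4 = 1, so the flip contributes +1; sign now -1
(54901/24603): 54901 mod 24603 = 5695, so (54901/24603) = (5695/24603)
flip (5695/24603) -> (24603/5695): both odd, 5695 mod 4 = 3, 24603 mod 4 = 3, so the flip contributes -1; sign now +1
(24603/5695): 24603 mod 5695 = 1823, so (24603/5695) = (1823/5695)
flip (1823/5695) -> (5695/1823): both odd, 1823 mod 4 = 3, 5695 mod 4 = 3, so the flip contributes -1; sign now -1
(5695/1823): 5695 mod 1823 = 226, so (5695/1823) = (226/1823)
factor out 2^1: 226 = 2^1·113; with 1823 mod 8 = 7, (2/1823) = +1; sign now -1; continue with (113/1823)
flip (113/1823) -> (1823/113): both odd, 113 mod 4 = 1, 1823 mod 4 = 3, so the flip contributes +1; sign now -1
(1823/113): 1823 mod 113 = 15, so (1823/113) = (15/113)
flip (15/113) -> (113/15): both odd, 15 mod 4 = 3, 113 mod 4 = 1, so the flip contributes +1; sign now -1
(113/15): 113 mod 15 = 8, so (113/15) = (8/15)
factor out 2^3: 8 = 2^3·1; with 15 mod 8 = 7, (2/15) = +1; sign now -1; continue with (1/15)
reached (1/15) = 1, so the symbol is -1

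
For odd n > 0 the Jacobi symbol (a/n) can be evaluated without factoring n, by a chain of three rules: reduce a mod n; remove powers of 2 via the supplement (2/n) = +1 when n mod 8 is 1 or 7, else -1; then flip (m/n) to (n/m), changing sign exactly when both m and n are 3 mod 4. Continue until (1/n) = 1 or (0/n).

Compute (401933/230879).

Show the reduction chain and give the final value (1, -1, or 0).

(401933/230879) = (171054/230879)   [reduce mod 230879]
171054 = 2^1·85527; (2/230879) = +1 since 230879 mod 8 = 7, so (171054/230879) = (+1)^1·(85527/230879); sign now +1
reciprocity: (85527/230879) = -1·(230879/85527) since 85527 mod 4 = 3, 230879 mod 4 = 3; sign now -1
(230879/85527) = (59825/85527)   [reduce mod 85527]
reciprocity: (59825/85527) = +1·(85527/59825) since 59825 mod 4 = 1, 85527 mod 4 = 3; sign now -1
(85527/59825) = (25702/59825)   [reduce mod 59825]
25702 = 2^1·12851; (2/59825) = +1 since 59825 mod 8 = 1, so (25702/59825) = (+1)^1·(12851/59825); sign now -1
reciprocity: (12851/59825) = +1·(59825/12851) since 12851 mod 4 = 3, 59825 mod 4 = 1; sign now -1
(59825/12851) = (8421/12851)   [reduce mod 12851]
reciprocity: (8421/12851) = +1·(12851/8421) since 8421 mod 4 = 1, 12851 mod 4 = 3; sign now -1
(12851/8421) = (4430/8421)   [reduce mod 8421]
4430 = 2^1·2215; (2/8421) = -1 since 8421 mod 8 = 5, so (4430/8421) = (-1)^1·(2215/8421); sign now +1
reciprocity: (2215/8421) = +1·(8421/2215) since 2215 mod 4 = 3, 8421 mod 4 = 1; sign now +1
(8421/2215) = (1776/2215)   [reduce mod 2215]
1776 = 2^4·111; (2/2215) = +1 since 2215 mod 8 = 7, so (1776/2215) = (+1)^4·(111/2215); sign now +1
reciprocity: (111/2215) = -1·(2215/111) since 111 mod 4 = 3, 2215 mod 4 = 3; sign now -1
(2215/111) = (106/111)   [reduce mod 111]
106 = 2^1·53; (2/111) = +1 since 111 mod 8 = 7, so (106/111) = (+1)^1·(53/111); sign now -1
reciprocity: (53/111) = +1·(111/53) since 53 mod 4 = 1, 111 mod 4 = 3; sign now -1
(111/53) = (5/53)   [reduce mod 53]
reciprocity: (5/53) = +1·(53/5) since 5 mod 4 = 1, 53 mod 4 = 1; sign now -1
(53/5) = (3/5)   [reduce mod 5]
reciprocity: (3/5) = +1·(5/3) since 3 mod 4 = 3, 5 mod 4 = 1; sign now -1
(5/3) = (2/3)   [reduce mod 3]
2 = 2^1·1; (2/3) = -1 since 3 mod 8 = 3, so (2/3) = (-1)^1·(1/3); sign now +1
(1/3) = 1; final value = sign = +1

1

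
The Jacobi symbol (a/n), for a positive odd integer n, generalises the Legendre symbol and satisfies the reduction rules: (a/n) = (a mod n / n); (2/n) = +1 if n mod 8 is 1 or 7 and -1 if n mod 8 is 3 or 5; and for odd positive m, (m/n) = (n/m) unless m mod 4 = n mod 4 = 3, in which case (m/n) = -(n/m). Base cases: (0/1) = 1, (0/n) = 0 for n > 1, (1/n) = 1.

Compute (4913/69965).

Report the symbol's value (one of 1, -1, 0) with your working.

-1

flip (4913/69965) -> (69965/4913): both odd, 4913 mod 4 = 1, 69965 mod 4 = 1, so the flip contributes +1; sign now +1
(69965/4913): 69965 mod 4913 = 1183, so (69965/4913) = (1183/4913)
flip (1183/4913) -> (4913/1183): both odd, 1183 mod 4 = 3, 4913 mod 4 = 1, so the flip contributes +1; sign now +1
(4913/1183): 4913 mod 1183 = 181, so (4913/1183) = (181/1183)
flip (181/1183) -> (1183/181): both odd, 181 mod 4 = 1, 1183 mod 4 = 3, so the flip contributes +1; sign now +1
(1183/181): 1183 mod 181 = 97, so (1183/181) = (97/181)
flip (97/181) -> (181/97): both odd, 97 mod 4 = 1, 181 mod 4 = 1, so the flip contributes +1; sign now +1
(181/97): 181 mod 97 = 84, so (181/97) = (84/97)
factor out 2^2: 84 = 2^2·21; with 97 mod 8 = 1, (2/97) = +1; sign now +1; continue with (21/97)
flip (21/97) -> (97/21): both odd, 21 mod 4 = 1, 97 mod 4 = 1, so the flip contributes +1; sign now +1
(97/21): 97 mod 21 = 13, so (97/21) = (13/21)
flip (13/21) -> (21/13): both odd, 13 mod 4 = 1, 21 mod 4 = 1, so the flip contributes +1; sign now +1
(21/13): 21 mod 13 = 8, so (21/13) = (8/13)
factor out 2^3: 8 = 2^3·1; with 13 mod 8 = 5, (2/13) = -1; sign now -1; continue with (1/13)
reached (1/13) = 1, so the symbol is -1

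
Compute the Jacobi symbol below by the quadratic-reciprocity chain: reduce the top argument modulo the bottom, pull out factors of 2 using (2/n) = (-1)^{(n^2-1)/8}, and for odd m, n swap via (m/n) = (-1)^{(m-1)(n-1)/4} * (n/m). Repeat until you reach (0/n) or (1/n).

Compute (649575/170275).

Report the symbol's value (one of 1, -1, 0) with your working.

0

(649575/170275) = (138750/170275)   [reduce mod 170275]
138750 = 2^1·69375; (2/170275) = -1 since 170275 mod 8 = 3, so (138750/170275) = (-1)^1·(69375/170275); sign now -1
reciprocity: (69375/170275) = -1·(170275/69375) since 69375 mod 4 = 3, 170275 mod 4 = 3; sign now +1
(170275/69375) = (31525/69375)   [reduce mod 69375]
reciprocity: (31525/69375) = +1·(69375/31525) since 31525 mod 4 = 1, 69375 mod 4 = 3; sign now +1
(69375/31525) = (6325/31525)   [reduce mod 31525]
reciprocity: (6325/31525) = +1·(31525/6325) since 6325 mod 4 = 1, 31525 mod 4 = 1; sign now +1
(31525/6325) = (6225/6325)   [reduce mod 6325]
reciprocity: (6225/6325) = +1·(6325/6225) since 6225 mod 4 = 1, 6325 mod 4 = 1; sign now +1
(6325/6225) = (100/6225)   [reduce mod 6225]
100 = 2^2·25; (2/6225) = +1 since 6225 mod 8 = 1, so (100/6225) = (+1)^2·(25/6225); sign now +1
reciprocity: (25/6225) = +1·(6225/25) since 25 mod 4 = 1, 6225 mod 4 = 1; sign now +1
(6225/25) = (0/25)   [reduce mod 25]
(0/25) = 0   [gcd(a, n) > 1]; final value = 0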